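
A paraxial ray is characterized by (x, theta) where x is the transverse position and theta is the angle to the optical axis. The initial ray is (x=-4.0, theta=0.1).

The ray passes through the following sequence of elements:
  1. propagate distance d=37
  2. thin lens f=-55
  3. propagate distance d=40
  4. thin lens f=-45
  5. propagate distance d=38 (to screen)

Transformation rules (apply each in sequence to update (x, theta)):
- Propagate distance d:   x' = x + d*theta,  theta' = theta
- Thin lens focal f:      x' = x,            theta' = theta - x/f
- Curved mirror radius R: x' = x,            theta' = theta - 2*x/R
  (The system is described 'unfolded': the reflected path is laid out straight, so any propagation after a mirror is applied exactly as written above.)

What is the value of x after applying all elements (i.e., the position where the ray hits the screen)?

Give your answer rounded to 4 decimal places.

Answer: 10.0147

Derivation:
Initial: x=-4.0000 theta=0.1000
After 1 (propagate distance d=37): x=-0.3000 theta=0.1000
After 2 (thin lens f=-55): x=-0.3000 theta=26/275 (≈0.0945)
After 3 (propagate distance d=40): x=383/110 (≈3.4818) theta=26/275 (≈0.0945)
After 4 (thin lens f=-45): x=383/110 (≈3.4818) theta=851/4950 (≈0.1719)
After 5 (propagate distance d=38 (to screen)): x=49573/4950 (≈10.0147) theta=851/4950 (≈0.1719)
Rounded to 4 decimal places: x = 10.0147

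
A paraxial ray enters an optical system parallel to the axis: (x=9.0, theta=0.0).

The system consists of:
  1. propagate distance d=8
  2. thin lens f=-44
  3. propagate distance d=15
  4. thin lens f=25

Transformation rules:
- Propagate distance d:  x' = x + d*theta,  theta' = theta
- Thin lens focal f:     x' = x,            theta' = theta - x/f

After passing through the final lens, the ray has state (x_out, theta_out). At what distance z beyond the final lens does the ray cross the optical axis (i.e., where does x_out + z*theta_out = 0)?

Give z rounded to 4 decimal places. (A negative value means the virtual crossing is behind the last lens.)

Initial: x=9.0000 theta=0.0000
After 1 (propagate distance d=8): x=9.0000 theta=0.0000
After 2 (thin lens f=-44): x=9.0000 theta=9/44 (≈0.2045)
After 3 (propagate distance d=15): x=531/44 (≈12.0682) theta=9/44 (≈0.2045)
After 4 (thin lens f=25): x=531/44 (≈12.0682) theta=-153/550 (≈-0.2782)
z_focus = -x_out/theta_out = -(531/44)/(-153/550) = 1475/34 ≈ 43.3824
Rounded to 4 decimal places: z = 43.3824

Answer: 43.3824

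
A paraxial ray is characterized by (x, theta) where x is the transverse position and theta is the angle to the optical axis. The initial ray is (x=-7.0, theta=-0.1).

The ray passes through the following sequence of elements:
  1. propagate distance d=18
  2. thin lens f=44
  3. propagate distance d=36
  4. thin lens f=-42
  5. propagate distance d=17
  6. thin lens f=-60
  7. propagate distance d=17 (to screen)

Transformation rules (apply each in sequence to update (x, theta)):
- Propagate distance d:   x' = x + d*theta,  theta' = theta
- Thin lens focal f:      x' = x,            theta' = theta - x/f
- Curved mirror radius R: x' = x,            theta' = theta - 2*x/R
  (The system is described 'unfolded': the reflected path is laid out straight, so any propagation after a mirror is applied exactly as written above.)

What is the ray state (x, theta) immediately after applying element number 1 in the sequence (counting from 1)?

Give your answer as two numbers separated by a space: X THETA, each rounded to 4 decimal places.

Initial: x=-7.0000 theta=-0.1000
After 1 (propagate distance d=18): x=-8.8000 theta=-0.1000
Rounded to 4 decimal places: x = -8.8000, theta = -0.1000

Answer: -8.8000 -0.1000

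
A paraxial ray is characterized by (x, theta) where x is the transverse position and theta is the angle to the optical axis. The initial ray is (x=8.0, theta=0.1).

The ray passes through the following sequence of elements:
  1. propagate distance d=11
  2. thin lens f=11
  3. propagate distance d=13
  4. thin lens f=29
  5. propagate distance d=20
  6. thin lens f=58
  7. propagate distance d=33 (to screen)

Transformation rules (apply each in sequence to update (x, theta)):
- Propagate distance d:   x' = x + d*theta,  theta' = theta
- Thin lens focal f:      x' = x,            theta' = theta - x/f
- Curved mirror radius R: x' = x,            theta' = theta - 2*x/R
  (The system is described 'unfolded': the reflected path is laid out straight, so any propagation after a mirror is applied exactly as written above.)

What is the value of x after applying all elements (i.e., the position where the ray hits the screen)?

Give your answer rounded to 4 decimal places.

Initial: x=8.0000 theta=0.1000
After 1 (propagate distance d=11): x=9.1000 theta=0.1000
After 2 (thin lens f=11): x=9.1000 theta=-8/11 (≈-0.7273)
After 3 (propagate distance d=13): x=-39/110 (≈-0.3545) theta=-8/11 (≈-0.7273)
After 4 (thin lens f=29): x=-39/110 (≈-0.3545) theta=-2281/3190 (≈-0.7150)
After 5 (propagate distance d=20): x=-46751/3190 (≈-14.6555) theta=-2281/3190 (≈-0.7150)
After 6 (thin lens f=58): x=-46751/3190 (≈-14.6555) theta=-7777/16820 (≈-0.4624)
After 7 (propagate distance d=33 (to screen)): x=-5534609/185020 (≈-29.9136) theta=-7777/16820 (≈-0.4624)
Rounded to 4 decimal places: x = -29.9136

Answer: -29.9136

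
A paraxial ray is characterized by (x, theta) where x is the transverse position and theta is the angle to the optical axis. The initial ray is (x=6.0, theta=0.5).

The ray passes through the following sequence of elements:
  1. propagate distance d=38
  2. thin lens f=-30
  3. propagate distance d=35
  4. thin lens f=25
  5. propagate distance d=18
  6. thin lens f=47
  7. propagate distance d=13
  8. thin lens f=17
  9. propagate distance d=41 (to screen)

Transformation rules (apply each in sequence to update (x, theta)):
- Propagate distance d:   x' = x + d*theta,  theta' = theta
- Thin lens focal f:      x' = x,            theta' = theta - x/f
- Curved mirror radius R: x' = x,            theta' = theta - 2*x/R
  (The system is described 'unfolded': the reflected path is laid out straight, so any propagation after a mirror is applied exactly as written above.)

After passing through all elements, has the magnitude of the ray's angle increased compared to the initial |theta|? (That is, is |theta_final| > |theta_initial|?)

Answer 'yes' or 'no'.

Initial: x=6.0000 theta=0.5000
After 1 (propagate distance d=38): x=25.0000 theta=0.5000
After 2 (thin lens f=-30): x=25.0000 theta=4/3 (≈1.3333)
After 3 (propagate distance d=35): x=215/3 (≈71.6667) theta=4/3 (≈1.3333)
After 4 (thin lens f=25): x=215/3 (≈71.6667) theta=-23/15 (≈-1.5333)
After 5 (propagate distance d=18): x=661/15 (≈44.0667) theta=-23/15 (≈-1.5333)
After 6 (thin lens f=47): x=661/15 (≈44.0667) theta=-1742/705 (≈-2.4709)
After 7 (propagate distance d=13): x=2807/235 (≈11.9447) theta=-1742/705 (≈-2.4709)
After 8 (thin lens f=17): x=2807/235 (≈11.9447) theta=-7607/2397 (≈-3.1736)
After 9 (propagate distance d=41 (to screen)): x=-1416278/11985 (≈-118.1709) theta=-7607/2397 (≈-3.1736)
|theta_initial|=0.5000 |theta_final|=7607/2397 (≈3.1736) -> increased

Answer: yes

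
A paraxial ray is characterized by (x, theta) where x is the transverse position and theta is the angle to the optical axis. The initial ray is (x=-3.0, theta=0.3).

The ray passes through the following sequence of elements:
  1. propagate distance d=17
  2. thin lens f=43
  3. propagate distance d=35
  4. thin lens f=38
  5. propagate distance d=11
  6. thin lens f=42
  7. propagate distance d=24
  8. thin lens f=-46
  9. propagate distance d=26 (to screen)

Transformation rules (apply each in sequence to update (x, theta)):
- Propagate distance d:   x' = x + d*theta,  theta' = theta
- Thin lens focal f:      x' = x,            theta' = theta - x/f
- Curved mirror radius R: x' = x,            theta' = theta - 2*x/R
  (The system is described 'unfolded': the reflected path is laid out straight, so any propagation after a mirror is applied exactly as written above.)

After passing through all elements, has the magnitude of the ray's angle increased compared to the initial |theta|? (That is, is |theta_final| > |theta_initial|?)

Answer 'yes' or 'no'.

Answer: no

Derivation:
Initial: x=-3.0000 theta=0.3000
After 1 (propagate distance d=17): x=2.1000 theta=0.3000
After 2 (thin lens f=43): x=2.1000 theta=54/215 (≈0.2512)
After 3 (propagate distance d=35): x=4683/430 (≈10.8907) theta=54/215 (≈0.2512)
After 4 (thin lens f=38): x=4683/430 (≈10.8907) theta=-579/16340 (≈-0.0354)
After 5 (propagate distance d=11): x=34317/3268 (≈10.5009) theta=-579/16340 (≈-0.0354)
After 6 (thin lens f=42): x=34317/3268 (≈10.5009) theta=-65301/228760 (≈-0.2855)
After 7 (propagate distance d=24): x=417483/114380 (≈3.6500) theta=-65301/228760 (≈-0.2855)
After 8 (thin lens f=-46): x=417483/114380 (≈3.6500) theta=-3873/18791 (≈-0.2061)
After 9 (propagate distance d=26 (to screen)): x=-4495611/2630740 (≈-1.7089) theta=-3873/18791 (≈-0.2061)
|theta_initial|=0.3000 |theta_final|=3873/18791 (≈0.2061) -> not increased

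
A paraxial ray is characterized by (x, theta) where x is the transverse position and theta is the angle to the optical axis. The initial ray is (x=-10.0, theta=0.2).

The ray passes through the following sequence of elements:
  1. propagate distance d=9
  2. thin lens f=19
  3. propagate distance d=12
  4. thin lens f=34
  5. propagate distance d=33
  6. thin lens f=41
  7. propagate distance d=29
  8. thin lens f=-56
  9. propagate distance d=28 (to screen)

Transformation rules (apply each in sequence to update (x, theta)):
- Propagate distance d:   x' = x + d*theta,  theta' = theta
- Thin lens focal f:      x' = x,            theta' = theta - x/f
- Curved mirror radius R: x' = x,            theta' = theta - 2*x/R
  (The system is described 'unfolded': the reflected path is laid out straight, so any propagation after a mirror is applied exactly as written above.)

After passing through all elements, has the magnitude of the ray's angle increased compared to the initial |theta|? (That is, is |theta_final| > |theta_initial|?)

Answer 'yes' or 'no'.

Answer: yes

Derivation:
Initial: x=-10.0000 theta=0.2000
After 1 (propagate distance d=9): x=-8.2000 theta=0.2000
After 2 (thin lens f=19): x=-8.2000 theta=12/19 (≈0.6316)
After 3 (propagate distance d=12): x=-59/95 (≈-0.6211) theta=12/19 (≈0.6316)
After 4 (thin lens f=34): x=-59/95 (≈-0.6211) theta=2099/3230 (≈0.6498)
After 5 (propagate distance d=33): x=67261/3230 (≈20.8238) theta=2099/3230 (≈0.6498)
After 6 (thin lens f=41): x=67261/3230 (≈20.8238) theta=9399/66215 (≈0.1419)
After 7 (propagate distance d=29): x=3302843/132430 (≈24.9403) theta=9399/66215 (≈0.1419)
After 8 (thin lens f=-56): x=3302843/132430 (≈24.9403) theta=4355531/7416080 (≈0.5873)
After 9 (propagate distance d=28 (to screen)): x=10961217/264860 (≈41.3849) theta=4355531/7416080 (≈0.5873)
|theta_initial|=0.2000 |theta_final|=4355531/7416080 (≈0.5873) -> increased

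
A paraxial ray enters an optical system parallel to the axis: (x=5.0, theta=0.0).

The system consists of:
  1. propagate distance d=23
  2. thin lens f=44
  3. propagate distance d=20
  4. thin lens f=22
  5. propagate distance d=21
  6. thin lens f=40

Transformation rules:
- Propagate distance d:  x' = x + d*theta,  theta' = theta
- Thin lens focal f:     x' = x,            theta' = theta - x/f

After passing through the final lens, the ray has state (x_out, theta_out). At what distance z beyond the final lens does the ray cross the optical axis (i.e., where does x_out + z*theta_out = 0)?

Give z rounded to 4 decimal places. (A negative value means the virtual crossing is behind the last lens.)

Initial: x=5.0000 theta=0.0000
After 1 (propagate distance d=23): x=5.0000 theta=0.0000
After 2 (thin lens f=44): x=5.0000 theta=-5/44 (≈-0.1136)
After 3 (propagate distance d=20): x=30/11 (≈2.7273) theta=-5/44 (≈-0.1136)
After 4 (thin lens f=22): x=30/11 (≈2.7273) theta=-115/484 (≈-0.2376)
After 5 (propagate distance d=21): x=-1095/484 (≈-2.2624) theta=-115/484 (≈-0.2376)
After 6 (thin lens f=40): x=-1095/484 (≈-2.2624) theta=-701/3872 (≈-0.1810)
z_focus = -x_out/theta_out = -(-1095/484)/(-701/3872) = -8760/701 ≈ -12.4964
Rounded to 4 decimal places: z = -12.4964

Answer: -12.4964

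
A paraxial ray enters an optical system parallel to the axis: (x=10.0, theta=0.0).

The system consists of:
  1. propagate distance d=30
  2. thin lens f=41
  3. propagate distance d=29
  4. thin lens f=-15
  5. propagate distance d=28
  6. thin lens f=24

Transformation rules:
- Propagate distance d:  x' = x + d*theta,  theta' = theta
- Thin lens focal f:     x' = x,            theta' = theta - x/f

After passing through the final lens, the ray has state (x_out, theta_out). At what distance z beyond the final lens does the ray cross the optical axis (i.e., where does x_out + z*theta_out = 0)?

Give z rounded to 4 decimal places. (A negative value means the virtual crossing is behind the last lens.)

Answer: 13.7143

Derivation:
Initial: x=10.0000 theta=0.0000
After 1 (propagate distance d=30): x=10.0000 theta=0.0000
After 2 (thin lens f=41): x=10.0000 theta=-10/41 (≈-0.2439)
After 3 (propagate distance d=29): x=120/41 (≈2.9268) theta=-10/41 (≈-0.2439)
After 4 (thin lens f=-15): x=120/41 (≈2.9268) theta=-2/41 (≈-0.0488)
After 5 (propagate distance d=28): x=64/41 (≈1.5610) theta=-2/41 (≈-0.0488)
After 6 (thin lens f=24): x=64/41 (≈1.5610) theta=-14/123 (≈-0.1138)
z_focus = -x_out/theta_out = -(64/41)/(-14/123) = 96/7 ≈ 13.7143
Rounded to 4 decimal places: z = 13.7143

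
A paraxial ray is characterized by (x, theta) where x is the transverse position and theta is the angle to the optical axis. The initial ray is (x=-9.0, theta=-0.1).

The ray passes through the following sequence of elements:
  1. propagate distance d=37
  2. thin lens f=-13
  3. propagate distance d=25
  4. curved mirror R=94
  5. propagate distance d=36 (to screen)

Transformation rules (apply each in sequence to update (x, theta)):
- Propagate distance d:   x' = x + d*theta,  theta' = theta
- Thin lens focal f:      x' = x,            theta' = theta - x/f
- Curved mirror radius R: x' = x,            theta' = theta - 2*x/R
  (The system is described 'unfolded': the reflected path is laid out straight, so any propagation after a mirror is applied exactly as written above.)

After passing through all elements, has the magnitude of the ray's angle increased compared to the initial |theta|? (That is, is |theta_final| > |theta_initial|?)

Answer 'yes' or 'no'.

Initial: x=-9.0000 theta=-0.1000
After 1 (propagate distance d=37): x=-12.7000 theta=-0.1000
After 2 (thin lens f=-13): x=-12.7000 theta=-14/13 (≈-1.0769)
After 3 (propagate distance d=25): x=-5151/130 (≈-39.6231) theta=-14/13 (≈-1.0769)
After 4 (curved mirror R=94): x=-5151/130 (≈-39.6231) theta=-1429/6110 (≈-0.2339)
After 5 (propagate distance d=36 (to screen)): x=-293541/6110 (≈-48.0427) theta=-1429/6110 (≈-0.2339)
|theta_initial|=0.1000 |theta_final|=1429/6110 (≈0.2339) -> increased

Answer: yes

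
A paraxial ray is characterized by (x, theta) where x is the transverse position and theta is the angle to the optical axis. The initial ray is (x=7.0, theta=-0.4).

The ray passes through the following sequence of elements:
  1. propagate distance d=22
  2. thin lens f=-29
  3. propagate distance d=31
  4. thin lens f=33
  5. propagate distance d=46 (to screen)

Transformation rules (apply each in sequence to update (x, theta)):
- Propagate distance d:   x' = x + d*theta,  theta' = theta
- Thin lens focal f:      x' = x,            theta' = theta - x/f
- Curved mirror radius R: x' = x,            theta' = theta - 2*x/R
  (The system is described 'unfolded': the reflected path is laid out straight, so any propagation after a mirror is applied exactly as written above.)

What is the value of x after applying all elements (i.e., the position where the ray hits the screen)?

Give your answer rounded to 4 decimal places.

Answer: -14.9032

Derivation:
Initial: x=7.0000 theta=-0.4000
After 1 (propagate distance d=22): x=-1.8000 theta=-0.4000
After 2 (thin lens f=-29): x=-1.8000 theta=-67/145 (≈-0.4621)
After 3 (propagate distance d=31): x=-2338/145 (≈-16.1241) theta=-67/145 (≈-0.4621)
After 4 (thin lens f=33): x=-2338/145 (≈-16.1241) theta=127/4785 (≈0.0265)
After 5 (propagate distance d=46 (to screen)): x=-71312/4785 (≈-14.9032) theta=127/4785 (≈0.0265)
Rounded to 4 decimal places: x = -14.9032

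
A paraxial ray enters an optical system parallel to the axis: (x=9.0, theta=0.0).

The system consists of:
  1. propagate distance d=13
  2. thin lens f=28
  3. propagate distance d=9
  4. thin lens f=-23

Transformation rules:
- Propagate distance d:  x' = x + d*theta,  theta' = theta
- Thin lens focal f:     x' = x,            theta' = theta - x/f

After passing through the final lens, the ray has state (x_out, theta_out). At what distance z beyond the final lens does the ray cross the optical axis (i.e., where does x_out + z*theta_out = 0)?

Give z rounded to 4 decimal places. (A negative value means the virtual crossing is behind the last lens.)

Answer: 109.2500

Derivation:
Initial: x=9.0000 theta=0.0000
After 1 (propagate distance d=13): x=9.0000 theta=0.0000
After 2 (thin lens f=28): x=9.0000 theta=-9/28 (≈-0.3214)
After 3 (propagate distance d=9): x=171/28 (≈6.1071) theta=-9/28 (≈-0.3214)
After 4 (thin lens f=-23): x=171/28 (≈6.1071) theta=-9/161 (≈-0.0559)
z_focus = -x_out/theta_out = -(171/28)/(-9/161) = 109.2500
Rounded to 4 decimal places: z = 109.2500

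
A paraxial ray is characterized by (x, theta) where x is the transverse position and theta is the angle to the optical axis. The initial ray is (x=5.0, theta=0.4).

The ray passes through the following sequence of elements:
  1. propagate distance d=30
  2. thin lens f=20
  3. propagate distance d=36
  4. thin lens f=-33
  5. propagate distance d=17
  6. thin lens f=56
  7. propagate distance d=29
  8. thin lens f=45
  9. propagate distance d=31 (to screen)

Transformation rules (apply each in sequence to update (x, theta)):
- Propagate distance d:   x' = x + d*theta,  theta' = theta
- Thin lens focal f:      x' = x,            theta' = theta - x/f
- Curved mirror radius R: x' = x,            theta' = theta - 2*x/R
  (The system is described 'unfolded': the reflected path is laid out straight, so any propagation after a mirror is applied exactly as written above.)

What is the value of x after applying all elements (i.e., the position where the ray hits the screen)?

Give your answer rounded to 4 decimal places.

Answer: -14.4416

Derivation:
Initial: x=5.0000 theta=0.4000
After 1 (propagate distance d=30): x=17.0000 theta=0.4000
After 2 (thin lens f=20): x=17.0000 theta=-0.4500
After 3 (propagate distance d=36): x=0.8000 theta=-0.4500
After 4 (thin lens f=-33): x=0.8000 theta=-281/660 (≈-0.4258)
After 5 (propagate distance d=17): x=-4249/660 (≈-6.4379) theta=-281/660 (≈-0.4258)
After 6 (thin lens f=56): x=-4249/660 (≈-6.4379) theta=-547/1760 (≈-0.3108)
After 7 (propagate distance d=29): x=-81581/5280 (≈-15.4509) theta=-547/1760 (≈-0.3108)
After 8 (thin lens f=45): x=-81581/5280 (≈-15.4509) theta=967/29700 (≈0.0326)
After 9 (propagate distance d=31 (to screen)): x=-311939/21600 (≈-14.4416) theta=967/29700 (≈0.0326)
Rounded to 4 decimal places: x = -14.4416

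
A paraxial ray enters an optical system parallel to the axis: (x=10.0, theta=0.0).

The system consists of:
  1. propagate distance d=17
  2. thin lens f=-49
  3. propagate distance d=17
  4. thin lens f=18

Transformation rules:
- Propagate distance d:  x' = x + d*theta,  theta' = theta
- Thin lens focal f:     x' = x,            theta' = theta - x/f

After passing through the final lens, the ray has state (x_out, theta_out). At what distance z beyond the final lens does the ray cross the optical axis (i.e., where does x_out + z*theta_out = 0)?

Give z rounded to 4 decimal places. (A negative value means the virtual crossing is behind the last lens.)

Answer: 24.7500

Derivation:
Initial: x=10.0000 theta=0.0000
After 1 (propagate distance d=17): x=10.0000 theta=0.0000
After 2 (thin lens f=-49): x=10.0000 theta=10/49 (≈0.2041)
After 3 (propagate distance d=17): x=660/49 (≈13.4694) theta=10/49 (≈0.2041)
After 4 (thin lens f=18): x=660/49 (≈13.4694) theta=-80/147 (≈-0.5442)
z_focus = -x_out/theta_out = -(660/49)/(-80/147) = 24.7500
Rounded to 4 decimal places: z = 24.7500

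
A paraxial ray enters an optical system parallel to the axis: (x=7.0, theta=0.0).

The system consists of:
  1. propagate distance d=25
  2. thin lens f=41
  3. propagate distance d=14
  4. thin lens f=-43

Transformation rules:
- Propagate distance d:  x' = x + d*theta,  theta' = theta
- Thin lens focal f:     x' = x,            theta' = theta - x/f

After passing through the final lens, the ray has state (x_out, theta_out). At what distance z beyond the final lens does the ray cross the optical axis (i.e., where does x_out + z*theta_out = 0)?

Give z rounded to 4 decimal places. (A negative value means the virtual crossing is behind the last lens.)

Answer: 72.5625

Derivation:
Initial: x=7.0000 theta=0.0000
After 1 (propagate distance d=25): x=7.0000 theta=0.0000
After 2 (thin lens f=41): x=7.0000 theta=-7/41 (≈-0.1707)
After 3 (propagate distance d=14): x=189/41 (≈4.6098) theta=-7/41 (≈-0.1707)
After 4 (thin lens f=-43): x=189/41 (≈4.6098) theta=-112/1763 (≈-0.0635)
z_focus = -x_out/theta_out = -(189/41)/(-112/1763) = 72.5625
Rounded to 4 decimal places: z = 72.5625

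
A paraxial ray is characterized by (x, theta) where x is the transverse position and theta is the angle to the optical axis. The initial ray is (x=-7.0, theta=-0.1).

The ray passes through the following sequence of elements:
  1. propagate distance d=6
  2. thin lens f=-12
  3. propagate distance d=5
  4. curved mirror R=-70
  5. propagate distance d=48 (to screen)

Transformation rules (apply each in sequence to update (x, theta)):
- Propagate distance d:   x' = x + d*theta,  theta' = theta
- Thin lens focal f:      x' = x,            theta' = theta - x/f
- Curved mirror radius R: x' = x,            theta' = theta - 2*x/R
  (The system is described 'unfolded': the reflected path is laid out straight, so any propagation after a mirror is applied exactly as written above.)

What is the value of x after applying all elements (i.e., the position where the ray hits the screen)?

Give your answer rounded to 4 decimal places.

Initial: x=-7.0000 theta=-0.1000
After 1 (propagate distance d=6): x=-7.6000 theta=-0.1000
After 2 (thin lens f=-12): x=-7.6000 theta=-11/15 (≈-0.7333)
After 3 (propagate distance d=5): x=-169/15 (≈-11.2667) theta=-11/15 (≈-0.7333)
After 4 (curved mirror R=-70): x=-169/15 (≈-11.2667) theta=-554/525 (≈-1.0552)
After 5 (propagate distance d=48 (to screen)): x=-32507/525 (≈-61.9181) theta=-554/525 (≈-1.0552)
Rounded to 4 decimal places: x = -61.9181

Answer: -61.9181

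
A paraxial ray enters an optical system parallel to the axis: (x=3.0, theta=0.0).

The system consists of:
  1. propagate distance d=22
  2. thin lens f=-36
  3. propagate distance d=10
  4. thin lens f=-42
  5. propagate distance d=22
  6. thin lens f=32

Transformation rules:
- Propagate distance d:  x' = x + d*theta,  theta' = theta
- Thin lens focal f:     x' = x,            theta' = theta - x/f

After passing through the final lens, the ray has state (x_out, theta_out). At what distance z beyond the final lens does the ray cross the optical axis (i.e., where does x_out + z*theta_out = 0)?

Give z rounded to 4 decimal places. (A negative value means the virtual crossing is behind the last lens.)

Answer: 117.6578

Derivation:
Initial: x=3.0000 theta=0.0000
After 1 (propagate distance d=22): x=3.0000 theta=0.0000
After 2 (thin lens f=-36): x=3.0000 theta=1/12 (≈0.0833)
After 3 (propagate distance d=10): x=23/6 (≈3.8333) theta=1/12 (≈0.0833)
After 4 (thin lens f=-42): x=23/6 (≈3.8333) theta=11/63 (≈0.1746)
After 5 (propagate distance d=22): x=967/126 (≈7.6746) theta=11/63 (≈0.1746)
After 6 (thin lens f=32): x=967/126 (≈7.6746) theta=-263/4032 (≈-0.0652)
z_focus = -x_out/theta_out = -(967/126)/(-263/4032) = 30944/263 ≈ 117.6578
Rounded to 4 decimal places: z = 117.6578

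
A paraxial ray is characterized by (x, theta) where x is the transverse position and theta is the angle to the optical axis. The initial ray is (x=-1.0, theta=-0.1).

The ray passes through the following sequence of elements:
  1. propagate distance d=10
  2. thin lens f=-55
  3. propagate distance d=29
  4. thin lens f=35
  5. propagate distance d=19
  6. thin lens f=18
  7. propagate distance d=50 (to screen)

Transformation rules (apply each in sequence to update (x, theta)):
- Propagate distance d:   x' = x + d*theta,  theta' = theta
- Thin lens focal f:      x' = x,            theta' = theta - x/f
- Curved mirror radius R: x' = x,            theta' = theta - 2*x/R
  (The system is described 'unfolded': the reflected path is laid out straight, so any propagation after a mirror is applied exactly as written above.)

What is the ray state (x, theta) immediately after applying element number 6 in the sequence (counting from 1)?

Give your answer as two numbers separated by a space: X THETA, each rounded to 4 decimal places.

Answer: -5.3130 0.3289

Derivation:
Initial: x=-1.0000 theta=-0.1000
After 1 (propagate distance d=10): x=-2.0000 theta=-0.1000
After 2 (thin lens f=-55): x=-2.0000 theta=-3/22 (≈-0.1364)
After 3 (propagate distance d=29): x=-131/22 (≈-5.9545) theta=-3/22 (≈-0.1364)
After 4 (thin lens f=35): x=-131/22 (≈-5.9545) theta=13/385 (≈0.0338)
After 5 (propagate distance d=19): x=-4091/770 (≈-5.3130) theta=13/385 (≈0.0338)
After 6 (thin lens f=18): x=-4091/770 (≈-5.3130) theta=4559/13860 (≈0.3289)
Rounded to 4 decimal places: x = -5.3130, theta = 0.3289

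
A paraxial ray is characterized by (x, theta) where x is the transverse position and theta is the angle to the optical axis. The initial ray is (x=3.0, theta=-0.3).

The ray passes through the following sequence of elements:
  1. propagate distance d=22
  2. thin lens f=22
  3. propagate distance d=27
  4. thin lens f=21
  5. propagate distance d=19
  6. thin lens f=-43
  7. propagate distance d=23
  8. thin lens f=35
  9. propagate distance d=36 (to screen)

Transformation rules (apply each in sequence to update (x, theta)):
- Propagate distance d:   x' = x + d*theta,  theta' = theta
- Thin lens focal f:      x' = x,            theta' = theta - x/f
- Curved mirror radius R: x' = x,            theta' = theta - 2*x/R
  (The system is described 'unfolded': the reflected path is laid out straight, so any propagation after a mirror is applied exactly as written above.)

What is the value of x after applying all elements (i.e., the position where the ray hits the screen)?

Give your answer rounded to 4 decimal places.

Initial: x=3.0000 theta=-0.3000
After 1 (propagate distance d=22): x=-3.6000 theta=-0.3000
After 2 (thin lens f=22): x=-3.6000 theta=-3/22 (≈-0.1364)
After 3 (propagate distance d=27): x=-801/110 (≈-7.2818) theta=-3/22 (≈-0.1364)
After 4 (thin lens f=21): x=-801/110 (≈-7.2818) theta=81/385 (≈0.2104)
After 5 (propagate distance d=19): x=-2529/770 (≈-3.2844) theta=81/385 (≈0.2104)
After 6 (thin lens f=-43): x=-2529/770 (≈-3.2844) theta=4437/33110 (≈0.1340)
After 7 (propagate distance d=23): x=-3348/16555 (≈-0.2022) theta=4437/33110 (≈0.1340)
After 8 (thin lens f=35): x=-3348/16555 (≈-0.2022) theta=161991/1158850 (≈0.1398)
After 9 (propagate distance d=36 (to screen)): x=2798658/579425 (≈4.8301) theta=161991/1158850 (≈0.1398)
Rounded to 4 decimal places: x = 4.8301

Answer: 4.8301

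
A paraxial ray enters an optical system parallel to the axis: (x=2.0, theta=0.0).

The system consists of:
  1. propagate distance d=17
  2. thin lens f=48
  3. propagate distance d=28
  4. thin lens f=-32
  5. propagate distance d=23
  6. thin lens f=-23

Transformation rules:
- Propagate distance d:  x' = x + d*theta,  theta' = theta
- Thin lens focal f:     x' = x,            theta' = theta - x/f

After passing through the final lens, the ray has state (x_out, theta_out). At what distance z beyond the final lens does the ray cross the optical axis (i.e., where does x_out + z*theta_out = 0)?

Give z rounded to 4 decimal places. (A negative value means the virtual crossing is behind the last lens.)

Answer: -95.1364

Derivation:
Initial: x=2.0000 theta=0.0000
After 1 (propagate distance d=17): x=2.0000 theta=0.0000
After 2 (thin lens f=48): x=2.0000 theta=-1/24 (≈-0.0417)
After 3 (propagate distance d=28): x=5/6 (≈0.8333) theta=-1/24 (≈-0.0417)
After 4 (thin lens f=-32): x=5/6 (≈0.8333) theta=-1/64 (≈-0.0156)
After 5 (propagate distance d=23): x=91/192 (≈0.4740) theta=-1/64 (≈-0.0156)
After 6 (thin lens f=-23): x=91/192 (≈0.4740) theta=11/2208 (≈0.0050)
z_focus = -x_out/theta_out = -(91/192)/(11/2208) = -2093/22 ≈ -95.1364
Rounded to 4 decimal places: z = -95.1364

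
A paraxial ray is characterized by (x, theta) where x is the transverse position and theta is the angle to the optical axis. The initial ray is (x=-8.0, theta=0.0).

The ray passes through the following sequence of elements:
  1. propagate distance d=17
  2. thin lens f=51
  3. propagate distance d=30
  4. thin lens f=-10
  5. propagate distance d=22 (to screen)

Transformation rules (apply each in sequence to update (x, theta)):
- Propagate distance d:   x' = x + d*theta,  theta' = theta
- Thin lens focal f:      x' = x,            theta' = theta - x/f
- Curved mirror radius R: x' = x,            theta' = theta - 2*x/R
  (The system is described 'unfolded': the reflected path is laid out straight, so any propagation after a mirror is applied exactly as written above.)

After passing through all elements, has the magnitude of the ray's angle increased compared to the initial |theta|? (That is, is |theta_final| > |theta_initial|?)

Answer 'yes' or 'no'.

Initial: x=-8.0000 theta=0.0000
After 1 (propagate distance d=17): x=-8.0000 theta=0.0000
After 2 (thin lens f=51): x=-8.0000 theta=8/51 (≈0.1569)
After 3 (propagate distance d=30): x=-56/17 (≈-3.2941) theta=8/51 (≈0.1569)
After 4 (thin lens f=-10): x=-56/17 (≈-3.2941) theta=-44/255 (≈-0.1725)
After 5 (propagate distance d=22 (to screen)): x=-1808/255 (≈-7.0902) theta=-44/255 (≈-0.1725)
|theta_initial|=0.0000 |theta_final|=44/255 (≈0.1725) -> increased

Answer: yes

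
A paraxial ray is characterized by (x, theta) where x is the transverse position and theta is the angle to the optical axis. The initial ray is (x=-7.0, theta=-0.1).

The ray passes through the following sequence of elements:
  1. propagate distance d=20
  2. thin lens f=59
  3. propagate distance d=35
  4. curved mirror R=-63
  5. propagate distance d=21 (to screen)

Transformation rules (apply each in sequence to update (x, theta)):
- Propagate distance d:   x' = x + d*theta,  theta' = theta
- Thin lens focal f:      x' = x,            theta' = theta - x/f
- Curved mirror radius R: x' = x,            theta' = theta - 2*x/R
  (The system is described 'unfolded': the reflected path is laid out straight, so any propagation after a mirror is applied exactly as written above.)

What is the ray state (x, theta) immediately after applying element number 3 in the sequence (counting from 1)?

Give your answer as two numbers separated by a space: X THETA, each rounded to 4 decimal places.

Initial: x=-7.0000 theta=-0.1000
After 1 (propagate distance d=20): x=-9.0000 theta=-0.1000
After 2 (thin lens f=59): x=-9.0000 theta=31/590 (≈0.0525)
After 3 (propagate distance d=35): x=-845/118 (≈-7.1610) theta=31/590 (≈0.0525)
Rounded to 4 decimal places: x = -7.1610, theta = 0.0525

Answer: -7.1610 0.0525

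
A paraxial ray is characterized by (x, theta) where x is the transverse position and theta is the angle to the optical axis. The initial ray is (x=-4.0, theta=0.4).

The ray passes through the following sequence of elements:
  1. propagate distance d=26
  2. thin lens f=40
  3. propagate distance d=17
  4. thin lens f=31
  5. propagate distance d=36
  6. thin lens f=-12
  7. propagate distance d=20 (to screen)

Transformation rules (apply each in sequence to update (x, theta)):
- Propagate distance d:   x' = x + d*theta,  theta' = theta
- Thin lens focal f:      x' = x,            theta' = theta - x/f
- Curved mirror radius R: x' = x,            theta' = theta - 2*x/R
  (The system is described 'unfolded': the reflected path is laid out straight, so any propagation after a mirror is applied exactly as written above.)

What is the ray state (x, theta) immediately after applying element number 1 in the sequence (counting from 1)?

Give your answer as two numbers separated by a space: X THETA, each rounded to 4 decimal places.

Answer: 6.4000 0.4000

Derivation:
Initial: x=-4.0000 theta=0.4000
After 1 (propagate distance d=26): x=6.4000 theta=0.4000
Rounded to 4 decimal places: x = 6.4000, theta = 0.4000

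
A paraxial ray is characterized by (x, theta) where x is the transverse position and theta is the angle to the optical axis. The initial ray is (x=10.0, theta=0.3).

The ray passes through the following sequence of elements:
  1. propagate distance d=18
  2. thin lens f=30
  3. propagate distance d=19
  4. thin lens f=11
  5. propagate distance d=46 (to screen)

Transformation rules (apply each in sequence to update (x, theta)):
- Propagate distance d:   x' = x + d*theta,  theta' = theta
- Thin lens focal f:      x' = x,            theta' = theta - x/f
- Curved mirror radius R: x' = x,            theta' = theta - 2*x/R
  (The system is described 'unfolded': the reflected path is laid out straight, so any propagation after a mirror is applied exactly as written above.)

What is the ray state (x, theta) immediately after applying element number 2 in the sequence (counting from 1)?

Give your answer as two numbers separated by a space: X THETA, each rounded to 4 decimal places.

Answer: 15.4000 -0.2133

Derivation:
Initial: x=10.0000 theta=0.3000
After 1 (propagate distance d=18): x=15.4000 theta=0.3000
After 2 (thin lens f=30): x=15.4000 theta=-16/75 (≈-0.2133)
Rounded to 4 decimal places: x = 15.4000, theta = -0.2133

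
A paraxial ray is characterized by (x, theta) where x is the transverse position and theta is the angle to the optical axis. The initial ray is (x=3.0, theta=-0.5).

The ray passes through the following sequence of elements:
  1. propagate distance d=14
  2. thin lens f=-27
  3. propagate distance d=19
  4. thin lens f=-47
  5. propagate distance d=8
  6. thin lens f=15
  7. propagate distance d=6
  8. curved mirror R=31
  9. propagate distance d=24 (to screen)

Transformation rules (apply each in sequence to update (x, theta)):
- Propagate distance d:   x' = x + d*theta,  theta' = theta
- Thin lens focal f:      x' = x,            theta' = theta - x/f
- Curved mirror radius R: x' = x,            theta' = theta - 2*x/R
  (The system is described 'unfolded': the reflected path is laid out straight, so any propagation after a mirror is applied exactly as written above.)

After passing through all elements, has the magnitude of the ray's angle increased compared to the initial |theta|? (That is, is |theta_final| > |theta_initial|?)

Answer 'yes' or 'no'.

Initial: x=3.0000 theta=-0.5000
After 1 (propagate distance d=14): x=-4.0000 theta=-0.5000
After 2 (thin lens f=-27): x=-4.0000 theta=-35/54 (≈-0.6481)
After 3 (propagate distance d=19): x=-881/54 (≈-16.3148) theta=-35/54 (≈-0.6481)
After 4 (thin lens f=-47): x=-881/54 (≈-16.3148) theta=-421/423 (≈-0.9953)
After 5 (propagate distance d=8): x=-61615/2538 (≈-24.2770) theta=-421/423 (≈-0.9953)
After 6 (thin lens f=15): x=-61615/2538 (≈-24.2770) theta=4745/7614 (≈0.6232)
After 7 (propagate distance d=6): x=-17375/846 (≈-20.5378) theta=4745/7614 (≈0.6232)
After 8 (curved mirror R=31): x=-17375/846 (≈-20.5378) theta=459845/236034 (≈1.9482)
After 9 (propagate distance d=24 (to screen)): x=2062885/78678 (≈26.2193) theta=459845/236034 (≈1.9482)
|theta_initial|=0.5000 |theta_final|=459845/236034 (≈1.9482) -> increased

Answer: yes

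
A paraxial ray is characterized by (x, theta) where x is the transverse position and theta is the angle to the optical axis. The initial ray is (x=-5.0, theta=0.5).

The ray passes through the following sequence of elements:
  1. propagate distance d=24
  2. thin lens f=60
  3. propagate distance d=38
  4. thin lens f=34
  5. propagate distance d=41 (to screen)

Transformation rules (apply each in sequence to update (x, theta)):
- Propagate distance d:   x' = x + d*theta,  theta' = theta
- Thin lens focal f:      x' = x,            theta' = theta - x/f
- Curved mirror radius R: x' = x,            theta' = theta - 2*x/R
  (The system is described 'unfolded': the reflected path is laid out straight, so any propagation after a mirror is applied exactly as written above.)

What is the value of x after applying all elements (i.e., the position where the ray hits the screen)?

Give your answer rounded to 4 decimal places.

Initial: x=-5.0000 theta=0.5000
After 1 (propagate distance d=24): x=7.0000 theta=0.5000
After 2 (thin lens f=60): x=7.0000 theta=23/60 (≈0.3833)
After 3 (propagate distance d=38): x=647/30 (≈21.5667) theta=23/60 (≈0.3833)
After 4 (thin lens f=34): x=647/30 (≈21.5667) theta=-64/255 (≈-0.2510)
After 5 (propagate distance d=41 (to screen)): x=1917/170 (≈11.2765) theta=-64/255 (≈-0.2510)
Rounded to 4 decimal places: x = 11.2765

Answer: 11.2765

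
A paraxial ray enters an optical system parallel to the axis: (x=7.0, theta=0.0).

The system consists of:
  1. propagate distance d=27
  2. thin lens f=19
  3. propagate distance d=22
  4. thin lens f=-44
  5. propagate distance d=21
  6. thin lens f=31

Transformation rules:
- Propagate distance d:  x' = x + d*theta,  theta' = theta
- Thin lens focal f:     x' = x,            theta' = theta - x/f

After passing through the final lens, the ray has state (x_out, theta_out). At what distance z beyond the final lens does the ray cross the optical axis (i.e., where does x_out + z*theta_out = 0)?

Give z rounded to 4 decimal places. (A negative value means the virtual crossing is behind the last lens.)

Initial: x=7.0000 theta=0.0000
After 1 (propagate distance d=27): x=7.0000 theta=0.0000
After 2 (thin lens f=19): x=7.0000 theta=-7/19 (≈-0.3684)
After 3 (propagate distance d=22): x=-21/19 (≈-1.1053) theta=-7/19 (≈-0.3684)
After 4 (thin lens f=-44): x=-21/19 (≈-1.1053) theta=-329/836 (≈-0.3935)
After 5 (propagate distance d=21): x=-7833/836 (≈-9.3696) theta=-329/836 (≈-0.3935)
After 6 (thin lens f=31): x=-7833/836 (≈-9.3696) theta=-1183/12958 (≈-0.0913)
z_focus = -x_out/theta_out = -(-7833/836)/(-1183/12958) = -34689/338 ≈ -102.6302
Rounded to 4 decimal places: z = -102.6302

Answer: -102.6302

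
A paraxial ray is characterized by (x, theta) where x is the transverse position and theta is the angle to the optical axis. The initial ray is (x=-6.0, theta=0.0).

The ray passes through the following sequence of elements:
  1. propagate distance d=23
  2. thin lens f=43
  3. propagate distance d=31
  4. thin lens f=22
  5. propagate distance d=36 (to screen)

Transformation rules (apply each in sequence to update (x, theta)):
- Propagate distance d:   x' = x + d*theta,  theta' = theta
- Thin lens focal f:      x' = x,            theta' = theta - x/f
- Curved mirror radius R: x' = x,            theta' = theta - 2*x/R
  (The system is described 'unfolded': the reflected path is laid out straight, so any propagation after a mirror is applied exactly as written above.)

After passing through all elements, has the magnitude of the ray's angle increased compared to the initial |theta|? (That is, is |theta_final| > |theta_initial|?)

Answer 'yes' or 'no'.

Answer: yes

Derivation:
Initial: x=-6.0000 theta=0.0000
After 1 (propagate distance d=23): x=-6.0000 theta=0.0000
After 2 (thin lens f=43): x=-6.0000 theta=6/43 (≈0.1395)
After 3 (propagate distance d=31): x=-72/43 (≈-1.6744) theta=6/43 (≈0.1395)
After 4 (thin lens f=22): x=-72/43 (≈-1.6744) theta=102/473 (≈0.2156)
After 5 (propagate distance d=36 (to screen)): x=2880/473 (≈6.0888) theta=102/473 (≈0.2156)
|theta_initial|=0.0000 |theta_final|=102/473 (≈0.2156) -> increased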